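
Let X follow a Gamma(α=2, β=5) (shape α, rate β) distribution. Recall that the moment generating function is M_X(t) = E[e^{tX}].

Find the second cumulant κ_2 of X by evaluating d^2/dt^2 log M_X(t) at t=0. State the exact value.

M_X(t) = 25/(5 - t)^2
K_X(t) = log M_X(t) = -2*log(5 - t) + 2*log(5)
D^2[K](t) = 2/(t^2 - 10*t + 25)

κ_2 = D^2[K](0) = 2/25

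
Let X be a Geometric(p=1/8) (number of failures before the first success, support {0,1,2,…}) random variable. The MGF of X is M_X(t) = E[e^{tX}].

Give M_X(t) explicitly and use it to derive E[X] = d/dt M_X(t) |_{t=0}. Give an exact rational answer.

E[X] = D[M](0) = 7

M_X(t) = 1/(8*(1 - 7*e^(t)/8))
D[M](t) = 7*e^(t)/(49*e^(2*t) - 112*e^(t) + 64)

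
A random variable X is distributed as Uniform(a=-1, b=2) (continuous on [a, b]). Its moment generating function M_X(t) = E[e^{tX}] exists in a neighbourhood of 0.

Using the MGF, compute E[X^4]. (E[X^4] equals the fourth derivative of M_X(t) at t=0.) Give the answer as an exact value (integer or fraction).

E[X^4] = M^(4)(0) = 11/5

M_X(t) = (e^(2*t) - e^(-t))/(3*t)
M^(4)(t) = (16*t^4*e^(3*t) - t^4 - 32*t^3*e^(3*t) - 4*t^3 + 48*t^2*e^(3*t) - 12*t^2 - 48*t*e^(3*t) - 24*t + 24*e^(3*t) - 24)*e^(-t)/(3*t^5)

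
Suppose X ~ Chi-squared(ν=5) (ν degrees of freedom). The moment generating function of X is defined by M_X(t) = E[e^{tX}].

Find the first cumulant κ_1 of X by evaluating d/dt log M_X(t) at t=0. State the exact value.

M_X(t) = (1 - 2*t)^(-5/2)
K_X(t) = log M_X(t) = -5*log(1 - 2*t)/2
D[K](t) = -5/(2*t - 1)

κ_1 = D[K](0) = 5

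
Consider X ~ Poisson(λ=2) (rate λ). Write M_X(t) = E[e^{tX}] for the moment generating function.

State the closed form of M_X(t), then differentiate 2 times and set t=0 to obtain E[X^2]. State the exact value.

E[X^2] = M^(2)(0) = 6

M_X(t) = e^(2*e^(t) - 2)
M^(2)(t) = (4*e^(2*t)*e^(2*e^(t)) + 2*e^(t)*e^(2*e^(t)))*e^(-2)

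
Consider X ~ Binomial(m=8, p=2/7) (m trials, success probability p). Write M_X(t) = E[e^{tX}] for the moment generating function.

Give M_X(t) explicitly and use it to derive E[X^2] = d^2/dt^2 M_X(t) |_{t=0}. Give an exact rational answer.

E[X^2] = M′′(0) = 48/7

M_X(t) = (2*e^(t)/7 + 5/7)^8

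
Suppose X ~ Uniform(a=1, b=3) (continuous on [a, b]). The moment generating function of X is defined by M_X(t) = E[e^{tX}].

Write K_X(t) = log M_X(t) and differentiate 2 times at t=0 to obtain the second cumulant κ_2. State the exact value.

κ_2 = K′′(0) = 1/3

M_X(t) = (e^(3*t) - e^(t))/(2*t)
K_X(t) = log M_X(t) = -log(t) + log(e^(3*t) - e^(t)) - log(2)
K′(t) = (3*t*e^(2*t) - t - e^(2*t) + 1)/(t*e^(2*t) - t)
K′′(t) = (-4*t^2*e^(2*t) + e^(4*t) - 2*e^(2*t) + 1)/(t^2*e^(4*t) - 2*t^2*e^(2*t) + t^2)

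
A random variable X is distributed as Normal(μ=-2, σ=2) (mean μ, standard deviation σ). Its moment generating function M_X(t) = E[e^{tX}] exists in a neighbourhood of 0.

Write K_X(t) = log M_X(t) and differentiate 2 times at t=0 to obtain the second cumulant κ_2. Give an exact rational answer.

κ_2 = K^(2)(0) = 4

M_X(t) = e^(2*t^2 - 2*t)
K_X(t) = log M_X(t) = 2*t^2 - 2*t
K^(2)(t) = 4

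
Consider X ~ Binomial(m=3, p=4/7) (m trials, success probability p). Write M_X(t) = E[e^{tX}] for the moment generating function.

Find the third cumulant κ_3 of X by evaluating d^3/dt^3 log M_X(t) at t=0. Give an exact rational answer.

M_X(t) = (4*e^(t)/7 + 3/7)^3
K_X(t) = log M_X(t) = 3*log(4*e^(t)/7 + 3/7)
dK/dt = 12*e^(t)/(4*e^(t) + 3)
d^2K/dt^2 = 36*e^(t)/(16*e^(2*t) + 24*e^(t) + 9)
d^3K/dt^3 = (-144*e^(2*t) + 108*e^(t))/(64*e^(3*t) + 144*e^(2*t) + 108*e^(t) + 27)

κ_3 = d^3K/dt^3 |_{t=0} = -36/343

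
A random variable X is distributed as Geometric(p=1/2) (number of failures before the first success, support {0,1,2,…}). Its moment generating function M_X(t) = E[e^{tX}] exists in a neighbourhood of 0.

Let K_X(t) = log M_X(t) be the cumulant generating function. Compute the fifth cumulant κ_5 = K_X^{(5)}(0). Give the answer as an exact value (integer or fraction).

M_X(t) = 1/(2*(1 - e^(t)/2))
K_X(t) = log M_X(t) = -log(1 - e^(t)/2) - log(2)
K′(t) = -e^(t)/(e^(t) - 2)
K′′(t) = 2*e^(t)/(e^(2*t) - 4*e^(t) + 4)
K′′′(t) = (-2*e^(2*t) - 4*e^(t))/(e^(3*t) - 6*e^(2*t) + 12*e^(t) - 8)
K′′′′(t) = (2*e^(3*t) + 16*e^(2*t) + 8*e^(t))/(e^(4*t) - 8*e^(3*t) + 24*e^(2*t) - 32*e^(t) + 16)
K′′′′′(t) = (-2*e^(4*t) - 44*e^(3*t) - 88*e^(2*t) - 16*e^(t))/(e^(5*t) - 10*e^(4*t) + 40*e^(3*t) - 80*e^(2*t) + 80*e^(t) - 32)

κ_5 = K′′′′′(0) = 150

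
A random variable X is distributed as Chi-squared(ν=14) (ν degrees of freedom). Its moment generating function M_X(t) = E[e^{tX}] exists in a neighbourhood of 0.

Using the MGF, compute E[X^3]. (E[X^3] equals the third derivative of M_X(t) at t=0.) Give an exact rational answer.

M_X(t) = (1 - 2*t)^(-7)
M^(3)(t) = 4032/(1024*t^10 - 5120*t^9 + 11520*t^8 - 15360*t^7 + 13440*t^6 - 8064*t^5 + 3360*t^4 - 960*t^3 + 180*t^2 - 20*t + 1)

E[X^3] = M^(3)(0) = 4032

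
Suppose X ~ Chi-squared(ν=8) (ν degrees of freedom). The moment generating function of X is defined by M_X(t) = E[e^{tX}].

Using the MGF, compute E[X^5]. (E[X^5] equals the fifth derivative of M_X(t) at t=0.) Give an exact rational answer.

M_X(t) = (1 - 2*t)^(-4)
D^5[M](t) = -215040/(512*t^9 - 2304*t^8 + 4608*t^7 - 5376*t^6 + 4032*t^5 - 2016*t^4 + 672*t^3 - 144*t^2 + 18*t - 1)

E[X^5] = D^5[M](0) = 215040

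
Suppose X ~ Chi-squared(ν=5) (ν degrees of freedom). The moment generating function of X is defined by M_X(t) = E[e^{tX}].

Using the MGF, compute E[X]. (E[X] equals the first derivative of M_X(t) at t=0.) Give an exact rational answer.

M_X(t) = (1 - 2*t)^(-5/2)
M^(1)(t) = -5/(8*t^3*√(1 - 2*t) - 12*t^2*√(1 - 2*t) + 6*t*√(1 - 2*t) - √(1 - 2*t))

E[X] = M^(1)(0) = 5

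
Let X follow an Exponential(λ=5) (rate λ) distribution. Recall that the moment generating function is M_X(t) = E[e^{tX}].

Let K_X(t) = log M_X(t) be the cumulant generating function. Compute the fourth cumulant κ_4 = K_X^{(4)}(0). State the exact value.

κ_4 = K^(4)(0) = 6/625

M_X(t) = 5/(5 - t)
K_X(t) = log M_X(t) = -log(5 - t) + log(5)
K^(4)(t) = 6/(t^4 - 20*t^3 + 150*t^2 - 500*t + 625)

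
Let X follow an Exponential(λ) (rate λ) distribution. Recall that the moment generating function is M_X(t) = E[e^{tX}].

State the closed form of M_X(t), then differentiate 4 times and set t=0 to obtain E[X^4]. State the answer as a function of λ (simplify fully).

E[X^4] = d^4M/dt^4 |_{t=0} = 24/λ^4

M_X(t) = λ/(λ - t)
dM/dt = λ/(λ^2 - 2*λ*t + t^2)
d^2M/dt^2 = -2*λ/(-λ^3 + 3*λ^2*t - 3*λ*t^2 + t^3)
d^3M/dt^3 = 6*λ/(λ^4 - 4*λ^3*t + 6*λ^2*t^2 - 4*λ*t^3 + t^4)
d^4M/dt^4 = -24*λ/(-λ^5 + 5*λ^4*t - 10*λ^3*t^2 + 10*λ^2*t^3 - 5*λ*t^4 + t^5)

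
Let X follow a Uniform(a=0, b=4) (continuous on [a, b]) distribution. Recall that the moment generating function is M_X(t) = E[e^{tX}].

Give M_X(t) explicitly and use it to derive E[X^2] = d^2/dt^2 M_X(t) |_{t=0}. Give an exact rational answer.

E[X^2] = D^2[M](0) = 16/3

M_X(t) = (e^(4*t) - 1)/(4*t)
D^2[M](t) = (8*t^2*e^(4*t) - 4*t*e^(4*t) + e^(4*t) - 1)/(2*t^3)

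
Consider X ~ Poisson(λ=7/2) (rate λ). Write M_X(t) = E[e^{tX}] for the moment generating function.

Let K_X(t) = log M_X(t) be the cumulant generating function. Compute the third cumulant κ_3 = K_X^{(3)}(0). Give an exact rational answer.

M_X(t) = e^(7*e^(t)/2 - 7/2)
K_X(t) = log M_X(t) = 7*e^(t)/2 - 7/2
dK/dt = 7*e^(t)/2
d^2K/dt^2 = 7*e^(t)/2
d^3K/dt^3 = 7*e^(t)/2

κ_3 = d^3K/dt^3 |_{t=0} = 7/2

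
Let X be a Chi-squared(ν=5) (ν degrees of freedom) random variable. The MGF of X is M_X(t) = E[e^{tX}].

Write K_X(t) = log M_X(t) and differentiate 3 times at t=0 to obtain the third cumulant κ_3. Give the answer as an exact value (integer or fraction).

κ_3 = K′′′(0) = 40

M_X(t) = (1 - 2*t)^(-5/2)
K_X(t) = log M_X(t) = -5*log(1 - 2*t)/2
K′(t) = -5/(2*t - 1)
K′′(t) = 10/(4*t^2 - 4*t + 1)
K′′′(t) = -40/(8*t^3 - 12*t^2 + 6*t - 1)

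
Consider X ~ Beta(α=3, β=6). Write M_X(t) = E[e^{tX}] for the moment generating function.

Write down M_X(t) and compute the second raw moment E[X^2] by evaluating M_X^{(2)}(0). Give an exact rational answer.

E[X^2] = M′′(0) = 2/15

M_X(t) = ₁F₁(3; 9; t)
M′(t) = ₁F₁(4; 10; t)/3
M′′(t) = 2*₁F₁(5; 11; t)/15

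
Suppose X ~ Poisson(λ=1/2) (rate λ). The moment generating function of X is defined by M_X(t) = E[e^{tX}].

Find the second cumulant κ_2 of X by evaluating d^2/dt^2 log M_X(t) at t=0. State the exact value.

M_X(t) = e^(e^(t)/2 - 1/2)
K_X(t) = log M_X(t) = e^(t)/2 - 1/2
D^2[K](t) = e^(t)/2

κ_2 = D^2[K](0) = 1/2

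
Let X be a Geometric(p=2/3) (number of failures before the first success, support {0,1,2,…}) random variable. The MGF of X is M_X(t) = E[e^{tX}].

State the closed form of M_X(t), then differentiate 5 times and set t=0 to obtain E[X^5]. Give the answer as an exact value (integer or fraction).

M_X(t) = 2/(3*(1 - e^(t)/3))
M^(5)(t) = (2*e^(5*t) + 156*e^(4*t) + 1188*e^(3*t) + 1404*e^(2*t) + 162*e^(t))/(e^(6*t) - 18*e^(5*t) + 135*e^(4*t) - 540*e^(3*t) + 1215*e^(2*t) - 1458*e^(t) + 729)

E[X^5] = M^(5)(0) = 91/2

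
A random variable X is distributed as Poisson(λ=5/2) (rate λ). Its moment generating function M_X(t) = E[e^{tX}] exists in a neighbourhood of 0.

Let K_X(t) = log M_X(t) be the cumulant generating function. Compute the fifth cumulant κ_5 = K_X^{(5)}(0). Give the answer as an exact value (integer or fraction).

κ_5 = K^(5)(0) = 5/2

M_X(t) = e^(5*e^(t)/2 - 5/2)
K_X(t) = log M_X(t) = 5*e^(t)/2 - 5/2
K^(5)(t) = 5*e^(t)/2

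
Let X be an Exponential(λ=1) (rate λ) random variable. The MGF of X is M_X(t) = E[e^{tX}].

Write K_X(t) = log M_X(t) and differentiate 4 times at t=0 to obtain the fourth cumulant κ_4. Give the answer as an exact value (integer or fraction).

M_X(t) = 1/(1 - t)
K_X(t) = log M_X(t) = -log(1 - t)
dK/dt = -1/(t - 1)
d^2K/dt^2 = 1/(t^2 - 2*t + 1)
d^3K/dt^3 = -2/(t^3 - 3*t^2 + 3*t - 1)
d^4K/dt^4 = 6/(t^4 - 4*t^3 + 6*t^2 - 4*t + 1)

κ_4 = d^4K/dt^4 |_{t=0} = 6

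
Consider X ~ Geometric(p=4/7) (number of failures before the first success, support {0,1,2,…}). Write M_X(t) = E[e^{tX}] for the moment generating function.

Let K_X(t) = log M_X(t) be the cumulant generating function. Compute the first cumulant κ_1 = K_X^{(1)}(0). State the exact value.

M_X(t) = 4/(7*(1 - 3*e^(t)/7))
K_X(t) = log M_X(t) = -log(1 - 3*e^(t)/7) - log(7) + 2*log(2)
K′(t) = -3*e^(t)/(3*e^(t) - 7)

κ_1 = K′(0) = 3/4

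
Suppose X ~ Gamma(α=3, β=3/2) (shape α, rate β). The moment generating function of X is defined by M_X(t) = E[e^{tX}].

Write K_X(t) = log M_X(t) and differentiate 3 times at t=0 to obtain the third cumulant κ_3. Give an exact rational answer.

M_X(t) = 27/(8*(3/2 - t)^3)
K_X(t) = log M_X(t) = -3*log(3/2 - t) - 3*log(2) + 3*log(3)
K^(3)(t) = -48/(8*t^3 - 36*t^2 + 54*t - 27)

κ_3 = K^(3)(0) = 16/9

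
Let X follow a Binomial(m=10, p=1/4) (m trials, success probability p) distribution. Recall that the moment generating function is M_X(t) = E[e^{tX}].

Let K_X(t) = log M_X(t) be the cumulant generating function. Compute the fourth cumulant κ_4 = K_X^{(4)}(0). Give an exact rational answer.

M_X(t) = (e^(t)/4 + 3/4)^10
K_X(t) = log M_X(t) = 10*log(e^(t)/4 + 3/4)
K^(4)(t) = (30*e^(3*t) - 360*e^(2*t) + 270*e^(t))/(e^(4*t) + 12*e^(3*t) + 54*e^(2*t) + 108*e^(t) + 81)

κ_4 = K^(4)(0) = -15/64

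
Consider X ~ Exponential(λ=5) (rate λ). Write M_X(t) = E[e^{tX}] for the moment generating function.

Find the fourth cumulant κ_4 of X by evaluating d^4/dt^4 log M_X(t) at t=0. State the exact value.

M_X(t) = 5/(5 - t)
K_X(t) = log M_X(t) = -log(5 - t) + log(5)
D^4[K](t) = 6/(t^4 - 20*t^3 + 150*t^2 - 500*t + 625)

κ_4 = D^4[K](0) = 6/625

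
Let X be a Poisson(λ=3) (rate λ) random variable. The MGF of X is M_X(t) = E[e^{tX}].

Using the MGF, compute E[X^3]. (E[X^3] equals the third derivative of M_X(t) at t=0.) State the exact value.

M_X(t) = e^(3*e^(t) - 3)
D^3[M](t) = (27*e^(3*t)*e^(3*e^(t)) + 27*e^(2*t)*e^(3*e^(t)) + 3*e^(t)*e^(3*e^(t)))*e^(-3)

E[X^3] = D^3[M](0) = 57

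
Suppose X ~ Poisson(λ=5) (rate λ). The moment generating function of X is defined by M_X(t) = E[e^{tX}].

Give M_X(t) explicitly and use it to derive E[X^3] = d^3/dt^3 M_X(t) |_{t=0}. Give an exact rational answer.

E[X^3] = M^(3)(0) = 205

M_X(t) = e^(5*e^(t) - 5)
M^(3)(t) = (125*e^(3*t)*e^(5*e^(t)) + 75*e^(2*t)*e^(5*e^(t)) + 5*e^(t)*e^(5*e^(t)))*e^(-5)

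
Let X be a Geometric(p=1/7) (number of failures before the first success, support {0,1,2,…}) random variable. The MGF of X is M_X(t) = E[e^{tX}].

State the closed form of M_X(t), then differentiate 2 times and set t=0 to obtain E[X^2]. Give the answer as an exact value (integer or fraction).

E[X^2] = M′′(0) = 78

M_X(t) = 1/(7*(1 - 6*e^(t)/7))
M′(t) = 6*e^(t)/(36*e^(2*t) - 84*e^(t) + 49)
M′′(t) = (-36*e^(2*t) - 42*e^(t))/(216*e^(3*t) - 756*e^(2*t) + 882*e^(t) - 343)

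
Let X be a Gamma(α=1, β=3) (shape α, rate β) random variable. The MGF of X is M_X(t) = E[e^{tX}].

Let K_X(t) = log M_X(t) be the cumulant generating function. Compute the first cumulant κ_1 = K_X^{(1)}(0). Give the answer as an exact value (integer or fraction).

M_X(t) = 3/(3 - t)
K_X(t) = log M_X(t) = -log(3 - t) + log(3)
D[K](t) = -1/(t - 3)

κ_1 = D[K](0) = 1/3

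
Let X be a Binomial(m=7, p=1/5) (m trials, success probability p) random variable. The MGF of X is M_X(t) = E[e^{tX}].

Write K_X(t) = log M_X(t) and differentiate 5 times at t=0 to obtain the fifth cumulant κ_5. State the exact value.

κ_5 = K^(5)(0) = -1932/3125

M_X(t) = (e^(t)/5 + 4/5)^7
K_X(t) = log M_X(t) = 7*log(e^(t)/5 + 4/5)
K^(5)(t) = (-28*e^(4*t) + 1232*e^(3*t) - 4928*e^(2*t) + 1792*e^(t))/(e^(5*t) + 20*e^(4*t) + 160*e^(3*t) + 640*e^(2*t) + 1280*e^(t) + 1024)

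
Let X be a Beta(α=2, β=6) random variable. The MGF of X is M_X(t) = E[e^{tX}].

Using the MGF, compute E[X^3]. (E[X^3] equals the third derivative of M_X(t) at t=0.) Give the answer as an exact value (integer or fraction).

M_X(t) = ₁F₁(2; 8; t)
D^3[M](t) = ₁F₁(5; 11; t)/30

E[X^3] = D^3[M](0) = 1/30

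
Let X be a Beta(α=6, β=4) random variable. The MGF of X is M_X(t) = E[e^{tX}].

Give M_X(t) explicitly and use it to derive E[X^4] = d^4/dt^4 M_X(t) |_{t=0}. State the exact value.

M_X(t) = ₁F₁(6; 10; t)
D^4[M](t) = 126*₁F₁(10; 14; t)/715

E[X^4] = D^4[M](0) = 126/715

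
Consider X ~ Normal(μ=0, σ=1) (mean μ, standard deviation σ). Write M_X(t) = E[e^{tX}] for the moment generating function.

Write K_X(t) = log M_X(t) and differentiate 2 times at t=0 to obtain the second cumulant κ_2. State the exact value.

M_X(t) = e^(t^2/2)
K_X(t) = log M_X(t) = t^2/2
D^2[K](t) = 1

κ_2 = D^2[K](0) = 1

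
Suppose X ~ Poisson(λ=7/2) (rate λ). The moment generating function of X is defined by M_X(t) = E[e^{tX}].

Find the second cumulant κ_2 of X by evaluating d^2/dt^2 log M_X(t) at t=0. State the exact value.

κ_2 = K′′(0) = 7/2

M_X(t) = e^(7*e^(t)/2 - 7/2)
K_X(t) = log M_X(t) = 7*e^(t)/2 - 7/2
K′(t) = 7*e^(t)/2
K′′(t) = 7*e^(t)/2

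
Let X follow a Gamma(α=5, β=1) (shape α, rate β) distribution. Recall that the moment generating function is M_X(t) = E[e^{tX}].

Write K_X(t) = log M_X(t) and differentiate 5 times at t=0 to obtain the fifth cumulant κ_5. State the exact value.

κ_5 = D^5[K](0) = 120

M_X(t) = (1 - t)^(-5)
K_X(t) = log M_X(t) = -5*log(1 - t)
D^5[K](t) = -120/(t^5 - 5*t^4 + 10*t^3 - 10*t^2 + 5*t - 1)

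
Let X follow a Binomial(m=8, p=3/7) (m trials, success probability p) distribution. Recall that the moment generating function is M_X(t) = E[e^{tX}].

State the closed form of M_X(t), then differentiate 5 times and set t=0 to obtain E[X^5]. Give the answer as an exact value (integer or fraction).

E[X^5] = D^5[M](0) = 3560352/2401

M_X(t) = (3*e^(t)/7 + 4/7)^8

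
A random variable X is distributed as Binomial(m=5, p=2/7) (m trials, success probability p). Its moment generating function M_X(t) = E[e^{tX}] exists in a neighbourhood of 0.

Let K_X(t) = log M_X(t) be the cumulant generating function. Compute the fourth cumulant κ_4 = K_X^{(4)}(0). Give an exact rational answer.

M_X(t) = (2*e^(t)/7 + 5/7)^5
K_X(t) = log M_X(t) = 5*log(2*e^(t)/7 + 5/7)
D^4[K](t) = (200*e^(3*t) - 2000*e^(2*t) + 1250*e^(t))/(16*e^(4*t) + 160*e^(3*t) + 600*e^(2*t) + 1000*e^(t) + 625)

κ_4 = D^4[K](0) = -550/2401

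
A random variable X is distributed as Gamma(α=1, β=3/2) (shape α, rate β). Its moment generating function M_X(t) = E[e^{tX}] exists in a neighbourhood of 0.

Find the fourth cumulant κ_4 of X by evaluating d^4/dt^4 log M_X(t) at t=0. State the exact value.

M_X(t) = 3/(2*(3/2 - t))
K_X(t) = log M_X(t) = -log(3/2 - t) - log(2) + log(3)
dK/dt = -2/(2*t - 3)
d^2K/dt^2 = 4/(4*t^2 - 12*t + 9)
d^3K/dt^3 = -16/(8*t^3 - 36*t^2 + 54*t - 27)
d^4K/dt^4 = 96/(16*t^4 - 96*t^3 + 216*t^2 - 216*t + 81)

κ_4 = d^4K/dt^4 |_{t=0} = 32/27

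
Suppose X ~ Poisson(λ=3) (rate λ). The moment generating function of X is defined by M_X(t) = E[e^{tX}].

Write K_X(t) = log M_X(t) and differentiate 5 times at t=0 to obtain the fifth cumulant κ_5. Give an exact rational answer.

κ_5 = d^5K/dt^5 |_{t=0} = 3

M_X(t) = e^(3*e^(t) - 3)
K_X(t) = log M_X(t) = 3*e^(t) - 3
dK/dt = 3*e^(t)
d^2K/dt^2 = 3*e^(t)
d^3K/dt^3 = 3*e^(t)
d^4K/dt^4 = 3*e^(t)
d^5K/dt^5 = 3*e^(t)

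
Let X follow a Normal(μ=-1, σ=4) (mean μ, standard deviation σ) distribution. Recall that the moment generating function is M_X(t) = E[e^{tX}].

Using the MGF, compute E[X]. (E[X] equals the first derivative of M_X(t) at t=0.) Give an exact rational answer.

E[X] = dM/dt |_{t=0} = -1

M_X(t) = e^(8*t^2 - t)
dM/dt = 16*t*e^(-t)*e^(8*t^2) - e^(-t)*e^(8*t^2)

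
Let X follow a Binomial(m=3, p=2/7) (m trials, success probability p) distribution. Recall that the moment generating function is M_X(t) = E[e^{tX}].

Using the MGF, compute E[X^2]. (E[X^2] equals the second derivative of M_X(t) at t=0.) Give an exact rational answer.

E[X^2] = M′′(0) = 66/49

M_X(t) = (2*e^(t)/7 + 5/7)^3
M′(t) = 24*e^(3*t)/343 + 120*e^(2*t)/343 + 150*e^(t)/343
M′′(t) = 72*e^(3*t)/343 + 240*e^(2*t)/343 + 150*e^(t)/343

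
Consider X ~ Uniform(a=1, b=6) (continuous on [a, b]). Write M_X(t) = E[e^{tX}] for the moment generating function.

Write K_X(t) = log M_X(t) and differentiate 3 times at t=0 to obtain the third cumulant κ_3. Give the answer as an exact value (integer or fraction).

κ_3 = D^3[K](0) = 0

M_X(t) = (e^(6*t) - e^(t))/(5*t)
K_X(t) = log M_X(t) = -log(t) + log(e^(6*t) - e^(t)) - log(5)
D^3[K](t) = (125*t^3*e^(10*t) + 125*t^3*e^(5*t) - 2*e^(15*t) + 6*e^(10*t) - 6*e^(5*t) + 2)/(t^3*e^(15*t) - 3*t^3*e^(10*t) + 3*t^3*e^(5*t) - t^3)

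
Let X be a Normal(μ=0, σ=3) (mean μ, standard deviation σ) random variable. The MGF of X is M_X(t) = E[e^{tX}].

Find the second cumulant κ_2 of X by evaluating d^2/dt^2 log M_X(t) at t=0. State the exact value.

κ_2 = K^(2)(0) = 9

M_X(t) = e^(9*t^2/2)
K_X(t) = log M_X(t) = 9*t^2/2
K^(2)(t) = 9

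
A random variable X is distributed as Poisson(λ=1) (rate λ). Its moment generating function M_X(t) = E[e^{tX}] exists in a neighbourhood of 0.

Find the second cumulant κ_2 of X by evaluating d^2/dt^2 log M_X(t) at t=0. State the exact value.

M_X(t) = e^(e^(t) - 1)
K_X(t) = log M_X(t) = e^(t) - 1
K′(t) = e^(t)
K′′(t) = e^(t)

κ_2 = K′′(0) = 1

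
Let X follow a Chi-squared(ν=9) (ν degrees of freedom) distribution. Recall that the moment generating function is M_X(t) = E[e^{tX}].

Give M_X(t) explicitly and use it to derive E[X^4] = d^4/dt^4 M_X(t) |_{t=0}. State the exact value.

E[X^4] = M′′′′(0) = 19305

M_X(t) = (1 - 2*t)^(-9/2)
M′(t) = -9/(32*t^5*√(1 - 2*t) - 80*t^4*√(1 - 2*t) + 80*t^3*√(1 - 2*t) - 40*t^2*√(1 - 2*t) + 10*t*√(1 - 2*t) - √(1 - 2*t))
M′′(t) = 99/(64*t^6*√(1 - 2*t) - 192*t^5*√(1 - 2*t) + 240*t^4*√(1 - 2*t) - 160*t^3*√(1 - 2*t) + 60*t^2*√(1 - 2*t) - 12*t*√(1 - 2*t) + √(1 - 2*t))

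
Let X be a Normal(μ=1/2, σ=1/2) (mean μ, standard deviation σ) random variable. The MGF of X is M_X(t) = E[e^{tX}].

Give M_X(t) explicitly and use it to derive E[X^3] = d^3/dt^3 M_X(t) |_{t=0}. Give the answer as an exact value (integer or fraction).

E[X^3] = M^(3)(0) = 1/2

M_X(t) = e^(t^2/8 + t/2)
M^(3)(t) = t^3*e^(t/2)*e^(t^2/8)/64 + 3*t^2*e^(t/2)*e^(t^2/8)/32 + 3*t*e^(t/2)*e^(t^2/8)/8 + e^(t/2)*e^(t^2/8)/2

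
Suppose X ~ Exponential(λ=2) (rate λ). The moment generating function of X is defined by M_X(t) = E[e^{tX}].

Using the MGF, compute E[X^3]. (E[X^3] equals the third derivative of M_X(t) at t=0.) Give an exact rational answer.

E[X^3] = d^3M/dt^3 |_{t=0} = 3/4

M_X(t) = 2/(2 - t)
dM/dt = 2/(t^2 - 4*t + 4)
d^2M/dt^2 = -4/(t^3 - 6*t^2 + 12*t - 8)
d^3M/dt^3 = 12/(t^4 - 8*t^3 + 24*t^2 - 32*t + 16)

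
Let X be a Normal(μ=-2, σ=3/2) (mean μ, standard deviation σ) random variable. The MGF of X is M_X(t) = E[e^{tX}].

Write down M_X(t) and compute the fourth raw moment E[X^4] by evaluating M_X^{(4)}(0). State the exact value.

E[X^4] = M^(4)(0) = 1363/16

M_X(t) = e^(9*t^2/8 - 2*t)
M^(4)(t) = (6561*t^4*e^(9*t^2/8) - 23328*t^3*e^(9*t^2/8) + 48600*t^2*e^(9*t^2/8) - 49536*t*e^(9*t^2/8) + 21808*e^(9*t^2/8))*e^(-2*t)/256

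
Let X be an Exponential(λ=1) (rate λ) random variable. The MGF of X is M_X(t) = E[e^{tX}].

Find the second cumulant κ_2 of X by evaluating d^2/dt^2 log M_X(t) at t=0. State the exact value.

M_X(t) = 1/(1 - t)
K_X(t) = log M_X(t) = -log(1 - t)
dK/dt = -1/(t - 1)
d^2K/dt^2 = 1/(t^2 - 2*t + 1)

κ_2 = d^2K/dt^2 |_{t=0} = 1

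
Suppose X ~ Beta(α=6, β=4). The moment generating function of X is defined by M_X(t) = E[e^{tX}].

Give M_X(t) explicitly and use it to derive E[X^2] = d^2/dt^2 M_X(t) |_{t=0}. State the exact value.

E[X^2] = M′′(0) = 21/55

M_X(t) = ₁F₁(6; 10; t)
M′(t) = 3*₁F₁(7; 11; t)/5
M′′(t) = 21*₁F₁(8; 12; t)/55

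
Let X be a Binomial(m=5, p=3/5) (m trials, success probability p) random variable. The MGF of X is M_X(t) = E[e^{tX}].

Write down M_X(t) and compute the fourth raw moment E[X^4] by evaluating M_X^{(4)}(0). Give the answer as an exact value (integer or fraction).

M_X(t) = (3*e^(t)/5 + 2/5)^5
M^(4)(t) = 243*e^(5*t)/5 + 41472*e^(4*t)/625 + 17496*e^(3*t)/625 + 2304*e^(2*t)/625 + 48*e^(t)/625

E[X^4] = M^(4)(0) = 18339/125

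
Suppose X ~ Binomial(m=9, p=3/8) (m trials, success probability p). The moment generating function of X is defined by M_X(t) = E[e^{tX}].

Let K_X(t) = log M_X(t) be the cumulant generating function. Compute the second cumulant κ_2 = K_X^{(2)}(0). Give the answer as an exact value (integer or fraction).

M_X(t) = (3*e^(t)/8 + 5/8)^9
K_X(t) = log M_X(t) = 9*log(3*e^(t)/8 + 5/8)
K′(t) = 27*e^(t)/(3*e^(t) + 5)
K′′(t) = 135*e^(t)/(9*e^(2*t) + 30*e^(t) + 25)

κ_2 = K′′(0) = 135/64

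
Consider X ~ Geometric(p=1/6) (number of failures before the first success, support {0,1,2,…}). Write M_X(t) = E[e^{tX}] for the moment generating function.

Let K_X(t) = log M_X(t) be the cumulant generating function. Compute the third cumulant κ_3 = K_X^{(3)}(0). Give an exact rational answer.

M_X(t) = 1/(6*(1 - 5*e^(t)/6))
K_X(t) = log M_X(t) = -log(1 - 5*e^(t)/6) - log(6)
D^3[K](t) = (-150*e^(2*t) - 180*e^(t))/(125*e^(3*t) - 450*e^(2*t) + 540*e^(t) - 216)

κ_3 = D^3[K](0) = 330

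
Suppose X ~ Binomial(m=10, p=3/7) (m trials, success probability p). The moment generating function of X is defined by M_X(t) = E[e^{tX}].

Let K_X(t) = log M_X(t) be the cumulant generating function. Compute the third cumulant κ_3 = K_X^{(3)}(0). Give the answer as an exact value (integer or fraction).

M_X(t) = (3*e^(t)/7 + 4/7)^10
K_X(t) = log M_X(t) = 10*log(3*e^(t)/7 + 4/7)
K′(t) = 30*e^(t)/(3*e^(t) + 4)
K′′(t) = 120*e^(t)/(9*e^(2*t) + 24*e^(t) + 16)
K′′′(t) = (-360*e^(2*t) + 480*e^(t))/(27*e^(3*t) + 108*e^(2*t) + 144*e^(t) + 64)

κ_3 = K′′′(0) = 120/343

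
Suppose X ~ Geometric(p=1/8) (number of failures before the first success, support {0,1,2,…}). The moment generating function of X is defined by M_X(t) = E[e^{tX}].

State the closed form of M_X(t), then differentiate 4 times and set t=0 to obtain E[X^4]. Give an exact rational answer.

M_X(t) = 1/(8*(1 - 7*e^(t)/8))
dM/dt = 7*e^(t)/(49*e^(2*t) - 112*e^(t) + 64)
d^2M/dt^2 = (-49*e^(2*t) - 56*e^(t))/(343*e^(3*t) - 1176*e^(2*t) + 1344*e^(t) - 512)
d^3M/dt^3 = (343*e^(3*t) + 1568*e^(2*t) + 448*e^(t))/(2401*e^(4*t) - 10976*e^(3*t) + 18816*e^(2*t) - 14336*e^(t) + 4096)
d^4M/dt^4 = (-2401*e^(4*t) - 30184*e^(3*t) - 34496*e^(2*t) - 3584*e^(t))/(16807*e^(5*t) - 96040*e^(4*t) + 219520*e^(3*t) - 250880*e^(2*t) + 143360*e^(t) - 32768)

E[X^4] = d^4M/dt^4 |_{t=0} = 70665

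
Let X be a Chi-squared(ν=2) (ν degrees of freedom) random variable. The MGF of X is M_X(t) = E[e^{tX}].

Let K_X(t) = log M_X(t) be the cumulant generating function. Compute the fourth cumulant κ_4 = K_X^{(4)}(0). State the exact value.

κ_4 = K^(4)(0) = 96

M_X(t) = 1/(1 - 2*t)
K_X(t) = log M_X(t) = -log(1 - 2*t)
K^(4)(t) = 96/(16*t^4 - 32*t^3 + 24*t^2 - 8*t + 1)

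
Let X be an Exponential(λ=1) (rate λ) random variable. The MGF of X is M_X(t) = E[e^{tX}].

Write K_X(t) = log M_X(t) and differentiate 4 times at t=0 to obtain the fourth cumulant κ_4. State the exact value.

κ_4 = K^(4)(0) = 6

M_X(t) = 1/(1 - t)
K_X(t) = log M_X(t) = -log(1 - t)
K^(4)(t) = 6/(t^4 - 4*t^3 + 6*t^2 - 4*t + 1)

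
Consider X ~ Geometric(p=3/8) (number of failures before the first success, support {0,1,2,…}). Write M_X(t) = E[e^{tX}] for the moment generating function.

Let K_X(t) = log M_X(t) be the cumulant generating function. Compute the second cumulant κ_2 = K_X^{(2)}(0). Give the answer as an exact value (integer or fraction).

M_X(t) = 3/(8*(1 - 5*e^(t)/8))
K_X(t) = log M_X(t) = -log(1 - 5*e^(t)/8) - 3*log(2) + log(3)
K′(t) = -5*e^(t)/(5*e^(t) - 8)
K′′(t) = 40*e^(t)/(25*e^(2*t) - 80*e^(t) + 64)

κ_2 = K′′(0) = 40/9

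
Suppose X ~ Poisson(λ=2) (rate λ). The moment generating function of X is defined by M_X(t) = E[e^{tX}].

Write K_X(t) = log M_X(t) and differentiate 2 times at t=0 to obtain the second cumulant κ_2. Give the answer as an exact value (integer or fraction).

M_X(t) = e^(2*e^(t) - 2)
K_X(t) = log M_X(t) = 2*e^(t) - 2
dK/dt = 2*e^(t)
d^2K/dt^2 = 2*e^(t)

κ_2 = d^2K/dt^2 |_{t=0} = 2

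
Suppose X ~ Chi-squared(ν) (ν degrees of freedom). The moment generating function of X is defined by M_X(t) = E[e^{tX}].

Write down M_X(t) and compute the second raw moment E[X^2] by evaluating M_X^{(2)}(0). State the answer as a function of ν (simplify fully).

M_X(t) = (1 - 2*t)^(-ν/2)
dM/dt = -ν/(2*t*(1 - 2*t)^(ν/2) - (1 - 2*t)^(ν/2))
d^2M/dt^2 = (ν^2 + 2*ν)/(4*t^2*(1 - 2*t)^(ν/2) - 4*t*(1 - 2*t)^(ν/2) + (1 - 2*t)^(ν/2))

E[X^2] = d^2M/dt^2 |_{t=0} = ν*(ν + 2)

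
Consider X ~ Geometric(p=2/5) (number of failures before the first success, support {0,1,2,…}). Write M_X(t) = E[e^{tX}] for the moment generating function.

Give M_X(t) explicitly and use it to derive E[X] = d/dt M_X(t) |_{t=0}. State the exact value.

E[X] = M′(0) = 3/2

M_X(t) = 2/(5*(1 - 3*e^(t)/5))
M′(t) = 6*e^(t)/(9*e^(2*t) - 30*e^(t) + 25)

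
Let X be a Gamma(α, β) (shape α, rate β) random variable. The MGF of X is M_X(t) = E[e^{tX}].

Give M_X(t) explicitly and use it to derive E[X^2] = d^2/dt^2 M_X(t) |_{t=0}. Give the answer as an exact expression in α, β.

M_X(t) = (β/(β - t))^α
dM/dt = -α*β^α*(1/(β - t))^α/(-β + t)
d^2M/dt^2 = (α^2*β^α*(1/(β - t))^α + α*β^α*(1/(β - t))^α)/(β^2 - 2*β*t + t^2)

E[X^2] = d^2M/dt^2 |_{t=0} = α*(α + 1)/β^2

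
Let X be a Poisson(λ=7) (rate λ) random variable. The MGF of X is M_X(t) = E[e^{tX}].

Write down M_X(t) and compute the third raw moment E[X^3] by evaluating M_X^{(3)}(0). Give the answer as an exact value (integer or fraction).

E[X^3] = d^3M/dt^3 |_{t=0} = 497

M_X(t) = e^(7*e^(t) - 7)
dM/dt = 7*e^(-7)*e^(t)*e^(7*e^(t))
d^2M/dt^2 = (49*e^(2*t)*e^(7*e^(t)) + 7*e^(t)*e^(7*e^(t)))*e^(-7)
d^3M/dt^3 = (343*e^(3*t)*e^(7*e^(t)) + 147*e^(2*t)*e^(7*e^(t)) + 7*e^(t)*e^(7*e^(t)))*e^(-7)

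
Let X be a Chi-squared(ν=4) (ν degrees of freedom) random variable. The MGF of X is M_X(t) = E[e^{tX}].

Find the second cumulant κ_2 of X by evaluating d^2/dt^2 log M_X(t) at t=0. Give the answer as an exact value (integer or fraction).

M_X(t) = (1 - 2*t)^(-2)
K_X(t) = log M_X(t) = -2*log(1 - 2*t)
dK/dt = -4/(2*t - 1)
d^2K/dt^2 = 8/(4*t^2 - 4*t + 1)

κ_2 = d^2K/dt^2 |_{t=0} = 8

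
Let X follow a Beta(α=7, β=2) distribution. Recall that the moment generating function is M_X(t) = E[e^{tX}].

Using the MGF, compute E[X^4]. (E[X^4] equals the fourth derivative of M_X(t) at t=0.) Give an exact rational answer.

E[X^4] = d^4M/dt^4 |_{t=0} = 14/33

M_X(t) = ₁F₁(7; 9; t)
dM/dt = 7*₁F₁(8; 10; t)/9
d^2M/dt^2 = 28*₁F₁(9; 11; t)/45
d^3M/dt^3 = 28*₁F₁(10; 12; t)/55
d^4M/dt^4 = 14*₁F₁(11; 13; t)/33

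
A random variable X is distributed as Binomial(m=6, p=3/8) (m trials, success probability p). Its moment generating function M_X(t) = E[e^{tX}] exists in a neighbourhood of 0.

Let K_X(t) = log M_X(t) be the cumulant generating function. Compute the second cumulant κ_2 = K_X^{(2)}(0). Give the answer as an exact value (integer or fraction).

κ_2 = K′′(0) = 45/32

M_X(t) = (3*e^(t)/8 + 5/8)^6
K_X(t) = log M_X(t) = 6*log(3*e^(t)/8 + 5/8)
K′(t) = 18*e^(t)/(3*e^(t) + 5)
K′′(t) = 90*e^(t)/(9*e^(2*t) + 30*e^(t) + 25)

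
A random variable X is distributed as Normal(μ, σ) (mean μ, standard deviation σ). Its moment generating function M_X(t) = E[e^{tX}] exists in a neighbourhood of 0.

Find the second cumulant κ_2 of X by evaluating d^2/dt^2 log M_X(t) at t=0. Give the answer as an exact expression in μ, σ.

M_X(t) = e^(μ*t + σ^2*t^2/2)
K_X(t) = log M_X(t) = μ*t + σ^2*t^2/2
K^(2)(t) = σ^2

κ_2 = K^(2)(0) = σ^2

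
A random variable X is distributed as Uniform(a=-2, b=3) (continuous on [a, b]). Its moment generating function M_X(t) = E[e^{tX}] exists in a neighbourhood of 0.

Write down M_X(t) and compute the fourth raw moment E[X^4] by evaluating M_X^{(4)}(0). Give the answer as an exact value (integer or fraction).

E[X^4] = D^4[M](0) = 11

M_X(t) = (e^(3*t) - e^(-2*t))/(5*t)
D^4[M](t) = (81*t^4*e^(5*t) - 16*t^4 - 108*t^3*e^(5*t) - 32*t^3 + 108*t^2*e^(5*t) - 48*t^2 - 72*t*e^(5*t) - 48*t + 24*e^(5*t) - 24)*e^(-2*t)/(5*t^5)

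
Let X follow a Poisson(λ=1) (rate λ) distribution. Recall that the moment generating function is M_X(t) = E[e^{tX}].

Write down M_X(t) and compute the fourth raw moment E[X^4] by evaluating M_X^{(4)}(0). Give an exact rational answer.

E[X^4] = D^4[M](0) = 15

M_X(t) = e^(e^(t) - 1)
D^4[M](t) = (e^(4*t)*e^(e^(t)) + 6*e^(3*t)*e^(e^(t)) + 7*e^(2*t)*e^(e^(t)) + e^(t)*e^(e^(t)))*e^(-1)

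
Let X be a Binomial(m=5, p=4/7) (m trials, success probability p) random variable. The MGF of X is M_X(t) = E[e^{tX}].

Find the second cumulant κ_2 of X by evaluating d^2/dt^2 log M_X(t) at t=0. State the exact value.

κ_2 = D^2[K](0) = 60/49

M_X(t) = (4*e^(t)/7 + 3/7)^5
K_X(t) = log M_X(t) = 5*log(4*e^(t)/7 + 3/7)
D^2[K](t) = 60*e^(t)/(16*e^(2*t) + 24*e^(t) + 9)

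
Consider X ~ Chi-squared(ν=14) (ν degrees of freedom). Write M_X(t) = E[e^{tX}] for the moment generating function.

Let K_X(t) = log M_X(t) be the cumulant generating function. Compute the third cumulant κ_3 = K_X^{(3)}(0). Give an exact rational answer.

κ_3 = d^3K/dt^3 |_{t=0} = 112

M_X(t) = (1 - 2*t)^(-7)
K_X(t) = log M_X(t) = -7*log(1 - 2*t)
dK/dt = -14/(2*t - 1)
d^2K/dt^2 = 28/(4*t^2 - 4*t + 1)
d^3K/dt^3 = -112/(8*t^3 - 12*t^2 + 6*t - 1)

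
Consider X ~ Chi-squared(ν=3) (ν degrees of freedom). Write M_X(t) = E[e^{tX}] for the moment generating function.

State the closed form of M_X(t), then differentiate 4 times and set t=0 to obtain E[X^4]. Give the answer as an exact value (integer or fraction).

M_X(t) = (1 - 2*t)^(-3/2)
D^4[M](t) = -945/(32*t^5*√(1 - 2*t) - 80*t^4*√(1 - 2*t) + 80*t^3*√(1 - 2*t) - 40*t^2*√(1 - 2*t) + 10*t*√(1 - 2*t) - √(1 - 2*t))

E[X^4] = D^4[M](0) = 945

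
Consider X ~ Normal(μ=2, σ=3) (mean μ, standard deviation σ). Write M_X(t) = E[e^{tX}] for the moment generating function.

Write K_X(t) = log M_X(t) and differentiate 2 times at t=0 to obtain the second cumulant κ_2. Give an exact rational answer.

κ_2 = D^2[K](0) = 9

M_X(t) = e^(9*t^2/2 + 2*t)
K_X(t) = log M_X(t) = 9*t^2/2 + 2*t
D^2[K](t) = 9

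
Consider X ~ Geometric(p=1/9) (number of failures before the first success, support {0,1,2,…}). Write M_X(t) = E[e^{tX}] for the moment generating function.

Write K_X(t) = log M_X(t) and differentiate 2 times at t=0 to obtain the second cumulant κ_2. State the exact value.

M_X(t) = 1/(9*(1 - 8*e^(t)/9))
K_X(t) = log M_X(t) = -log(1 - 8*e^(t)/9) - 2*log(3)
K^(2)(t) = 72*e^(t)/(64*e^(2*t) - 144*e^(t) + 81)

κ_2 = K^(2)(0) = 72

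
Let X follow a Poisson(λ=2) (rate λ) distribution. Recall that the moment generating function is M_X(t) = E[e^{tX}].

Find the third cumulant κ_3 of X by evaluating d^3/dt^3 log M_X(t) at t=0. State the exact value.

M_X(t) = e^(2*e^(t) - 2)
K_X(t) = log M_X(t) = 2*e^(t) - 2
D^3[K](t) = 2*e^(t)

κ_3 = D^3[K](0) = 2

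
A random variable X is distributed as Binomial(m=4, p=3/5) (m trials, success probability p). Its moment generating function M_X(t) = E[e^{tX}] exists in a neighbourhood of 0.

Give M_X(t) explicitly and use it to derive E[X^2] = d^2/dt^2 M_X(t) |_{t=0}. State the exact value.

E[X^2] = M′′(0) = 168/25

M_X(t) = (3*e^(t)/5 + 2/5)^4
M′(t) = 324*e^(4*t)/625 + 648*e^(3*t)/625 + 432*e^(2*t)/625 + 96*e^(t)/625
M′′(t) = 1296*e^(4*t)/625 + 1944*e^(3*t)/625 + 864*e^(2*t)/625 + 96*e^(t)/625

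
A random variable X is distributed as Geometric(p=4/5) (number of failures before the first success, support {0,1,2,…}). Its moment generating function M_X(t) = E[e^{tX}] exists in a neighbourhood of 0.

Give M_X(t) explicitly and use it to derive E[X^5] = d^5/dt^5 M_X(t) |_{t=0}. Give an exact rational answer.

M_X(t) = 4/(5*(1 - e^(t)/5))
M^(5)(t) = (4*e^(5*t) + 520*e^(4*t) + 6600*e^(3*t) + 13000*e^(2*t) + 2500*e^(t))/(e^(6*t) - 30*e^(5*t) + 375*e^(4*t) - 2500*e^(3*t) + 9375*e^(2*t) - 18750*e^(t) + 15625)

E[X^5] = M^(5)(0) = 707/128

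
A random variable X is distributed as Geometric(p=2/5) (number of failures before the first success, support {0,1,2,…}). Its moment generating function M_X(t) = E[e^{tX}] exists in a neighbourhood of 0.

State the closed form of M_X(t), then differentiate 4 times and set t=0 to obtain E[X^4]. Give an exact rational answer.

E[X^4] = D^4[M](0) = 276

M_X(t) = 2/(5*(1 - 3*e^(t)/5))
D^4[M](t) = (-162*e^(4*t) - 2970*e^(3*t) - 4950*e^(2*t) - 750*e^(t))/(243*e^(5*t) - 2025*e^(4*t) + 6750*e^(3*t) - 11250*e^(2*t) + 9375*e^(t) - 3125)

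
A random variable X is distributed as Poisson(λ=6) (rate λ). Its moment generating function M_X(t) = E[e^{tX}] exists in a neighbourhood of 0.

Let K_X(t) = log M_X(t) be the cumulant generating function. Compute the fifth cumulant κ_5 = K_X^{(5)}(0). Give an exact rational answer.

κ_5 = K^(5)(0) = 6

M_X(t) = e^(6*e^(t) - 6)
K_X(t) = log M_X(t) = 6*e^(t) - 6
K^(5)(t) = 6*e^(t)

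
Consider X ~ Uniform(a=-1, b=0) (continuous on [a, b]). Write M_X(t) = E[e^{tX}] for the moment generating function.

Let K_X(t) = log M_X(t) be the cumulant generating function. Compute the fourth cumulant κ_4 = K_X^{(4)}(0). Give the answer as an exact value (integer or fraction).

κ_4 = K′′′′(0) = -1/120

M_X(t) = (1 - e^(-t))/t
K_X(t) = log M_X(t) = -log(t) + log(1 - e^(-t))
K′(t) = (t - e^(t) + 1)/(t*e^(t) - t)
K′′(t) = (-t^2*e^(t) + e^(2*t) - 2*e^(t) + 1)/(t^2*e^(2*t) - 2*t^2*e^(t) + t^2)
K′′′(t) = (t^3*e^(2*t) + t^3*e^(t) - 2*e^(3*t) + 6*e^(2*t) - 6*e^(t) + 2)/(t^3*e^(3*t) - 3*t^3*e^(2*t) + 3*t^3*e^(t) - t^3)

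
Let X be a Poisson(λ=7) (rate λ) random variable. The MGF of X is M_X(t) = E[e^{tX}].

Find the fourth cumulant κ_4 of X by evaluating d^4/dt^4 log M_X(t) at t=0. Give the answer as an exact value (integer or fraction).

M_X(t) = e^(7*e^(t) - 7)
K_X(t) = log M_X(t) = 7*e^(t) - 7
K^(4)(t) = 7*e^(t)

κ_4 = K^(4)(0) = 7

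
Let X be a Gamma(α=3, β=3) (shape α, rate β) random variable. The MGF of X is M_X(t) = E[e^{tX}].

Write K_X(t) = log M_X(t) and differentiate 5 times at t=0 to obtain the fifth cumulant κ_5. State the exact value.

κ_5 = d^5K/dt^5 |_{t=0} = 8/27

M_X(t) = 27/(3 - t)^3
K_X(t) = log M_X(t) = -3*log(3 - t) + 3*log(3)
dK/dt = -3/(t - 3)
d^2K/dt^2 = 3/(t^2 - 6*t + 9)
d^3K/dt^3 = -6/(t^3 - 9*t^2 + 27*t - 27)
d^4K/dt^4 = 18/(t^4 - 12*t^3 + 54*t^2 - 108*t + 81)
d^5K/dt^5 = -72/(t^5 - 15*t^4 + 90*t^3 - 270*t^2 + 405*t - 243)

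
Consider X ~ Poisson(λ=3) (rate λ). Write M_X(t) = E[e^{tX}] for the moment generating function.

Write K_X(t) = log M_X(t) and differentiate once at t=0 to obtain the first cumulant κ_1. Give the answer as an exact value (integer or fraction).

κ_1 = K^(1)(0) = 3

M_X(t) = e^(3*e^(t) - 3)
K_X(t) = log M_X(t) = 3*e^(t) - 3
K^(1)(t) = 3*e^(t)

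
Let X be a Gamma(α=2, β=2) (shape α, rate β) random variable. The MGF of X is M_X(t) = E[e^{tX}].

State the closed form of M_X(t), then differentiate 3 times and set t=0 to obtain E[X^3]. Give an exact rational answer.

M_X(t) = 4/(2 - t)^2
M′(t) = -8/(t^3 - 6*t^2 + 12*t - 8)
M′′(t) = 24/(t^4 - 8*t^3 + 24*t^2 - 32*t + 16)
M′′′(t) = -96/(t^5 - 10*t^4 + 40*t^3 - 80*t^2 + 80*t - 32)

E[X^3] = M′′′(0) = 3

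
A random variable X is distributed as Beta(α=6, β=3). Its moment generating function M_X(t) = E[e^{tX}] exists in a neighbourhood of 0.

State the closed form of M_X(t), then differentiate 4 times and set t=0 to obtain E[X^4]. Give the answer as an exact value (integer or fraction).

E[X^4] = M^(4)(0) = 14/55

M_X(t) = ₁F₁(6; 9; t)
M^(4)(t) = 14*₁F₁(10; 13; t)/55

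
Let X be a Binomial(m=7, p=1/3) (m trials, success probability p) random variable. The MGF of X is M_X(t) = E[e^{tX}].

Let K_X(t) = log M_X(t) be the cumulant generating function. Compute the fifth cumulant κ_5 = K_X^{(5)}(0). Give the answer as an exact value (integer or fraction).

κ_5 = K′′′′′(0) = -70/81

M_X(t) = (e^(t)/3 + 2/3)^7
K_X(t) = log M_X(t) = 7*log(e^(t)/3 + 2/3)
K′(t) = 7*e^(t)/(e^(t) + 2)
K′′(t) = 14*e^(t)/(e^(2*t) + 4*e^(t) + 4)
K′′′(t) = (-14*e^(2*t) + 28*e^(t))/(e^(3*t) + 6*e^(2*t) + 12*e^(t) + 8)
K′′′′(t) = (14*e^(3*t) - 112*e^(2*t) + 56*e^(t))/(e^(4*t) + 8*e^(3*t) + 24*e^(2*t) + 32*e^(t) + 16)
K′′′′′(t) = (-14*e^(4*t) + 308*e^(3*t) - 616*e^(2*t) + 112*e^(t))/(e^(5*t) + 10*e^(4*t) + 40*e^(3*t) + 80*e^(2*t) + 80*e^(t) + 32)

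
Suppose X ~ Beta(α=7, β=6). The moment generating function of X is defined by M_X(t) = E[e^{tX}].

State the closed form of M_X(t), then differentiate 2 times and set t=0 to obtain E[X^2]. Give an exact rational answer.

E[X^2] = M′′(0) = 4/13

M_X(t) = ₁F₁(7; 13; t)
M′(t) = 7*₁F₁(8; 14; t)/13
M′′(t) = 4*₁F₁(9; 15; t)/13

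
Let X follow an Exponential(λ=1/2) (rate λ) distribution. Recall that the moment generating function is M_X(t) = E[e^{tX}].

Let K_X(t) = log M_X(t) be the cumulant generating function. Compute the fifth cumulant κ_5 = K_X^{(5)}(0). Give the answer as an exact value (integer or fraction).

M_X(t) = 1/(2*(1/2 - t))
K_X(t) = log M_X(t) = -log(1/2 - t) - log(2)
D^5[K](t) = -768/(32*t^5 - 80*t^4 + 80*t^3 - 40*t^2 + 10*t - 1)

κ_5 = D^5[K](0) = 768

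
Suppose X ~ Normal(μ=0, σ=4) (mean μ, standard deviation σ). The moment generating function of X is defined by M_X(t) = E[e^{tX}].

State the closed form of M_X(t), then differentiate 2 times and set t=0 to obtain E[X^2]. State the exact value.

M_X(t) = e^(8*t^2)
M^(2)(t) = 256*t^2*e^(8*t^2) + 16*e^(8*t^2)

E[X^2] = M^(2)(0) = 16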